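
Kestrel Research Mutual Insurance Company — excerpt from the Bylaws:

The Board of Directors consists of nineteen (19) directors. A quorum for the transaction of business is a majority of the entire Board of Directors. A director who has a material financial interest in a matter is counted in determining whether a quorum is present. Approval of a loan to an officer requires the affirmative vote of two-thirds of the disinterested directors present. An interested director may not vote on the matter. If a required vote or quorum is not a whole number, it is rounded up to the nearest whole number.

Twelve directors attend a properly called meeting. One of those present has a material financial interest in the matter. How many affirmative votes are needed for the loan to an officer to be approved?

8

The loan to an officer requires two-thirds of the disinterested directors present (12 − 1 = 11).
2/3 of 11 = 7.33, rounded up to 8.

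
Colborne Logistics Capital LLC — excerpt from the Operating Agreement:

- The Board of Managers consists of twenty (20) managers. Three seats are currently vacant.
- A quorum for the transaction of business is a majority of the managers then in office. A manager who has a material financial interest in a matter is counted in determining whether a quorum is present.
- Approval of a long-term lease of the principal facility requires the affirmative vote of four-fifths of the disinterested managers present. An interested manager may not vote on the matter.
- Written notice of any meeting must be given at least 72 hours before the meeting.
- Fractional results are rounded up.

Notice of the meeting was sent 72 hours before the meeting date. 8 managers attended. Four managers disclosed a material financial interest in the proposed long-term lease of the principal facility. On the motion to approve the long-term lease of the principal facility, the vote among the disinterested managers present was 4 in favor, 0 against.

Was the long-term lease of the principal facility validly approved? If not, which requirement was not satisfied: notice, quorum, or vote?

Invalid — quorum requirement not satisfied.

Notice: 72 hours given; 72 required (72 ≥ 72). Satisfied.
Quorum: 8 present (interested managers count toward quorum); quorum is 9. Not satisfied.
Vote: the long-term lease of the principal facility requires four-fifths of the disinterested managers present (8 − 4 = 4). 4/5 of 4 = 3.20, rounded up to 4, so 4 affirmative votes are needed; 4 voted in favor. Satisfied. (Moot — without a quorum no business can be validly transacted.)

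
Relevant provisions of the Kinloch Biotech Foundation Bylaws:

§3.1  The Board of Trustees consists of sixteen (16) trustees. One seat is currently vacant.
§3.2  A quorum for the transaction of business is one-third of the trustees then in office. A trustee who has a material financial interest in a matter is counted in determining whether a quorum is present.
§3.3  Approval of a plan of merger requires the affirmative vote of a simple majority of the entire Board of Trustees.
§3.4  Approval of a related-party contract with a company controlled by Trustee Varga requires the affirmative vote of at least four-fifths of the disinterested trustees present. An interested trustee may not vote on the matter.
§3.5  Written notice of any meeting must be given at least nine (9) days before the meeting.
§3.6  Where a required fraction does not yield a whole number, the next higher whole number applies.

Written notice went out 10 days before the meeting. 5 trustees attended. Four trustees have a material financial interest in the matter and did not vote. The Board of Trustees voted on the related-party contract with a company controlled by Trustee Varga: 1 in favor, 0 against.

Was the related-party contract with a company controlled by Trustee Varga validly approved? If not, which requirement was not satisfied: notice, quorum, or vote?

Valid — all requirements satisfied.

Notice: 10 days given; 9 required (10 ≥ 9). Satisfied.
Quorum: 5 present (interested trustees count toward quorum); quorum is 5. Satisfied.
Vote: the related-party contract with a company controlled by Trustee Varga requires four-fifths of the disinterested trustees present (5 − 4 = 1). 4/5 of 1 = 0.80, rounded up to 1, so 1 affirmative vote is needed; 1 voted in favor. Satisfied.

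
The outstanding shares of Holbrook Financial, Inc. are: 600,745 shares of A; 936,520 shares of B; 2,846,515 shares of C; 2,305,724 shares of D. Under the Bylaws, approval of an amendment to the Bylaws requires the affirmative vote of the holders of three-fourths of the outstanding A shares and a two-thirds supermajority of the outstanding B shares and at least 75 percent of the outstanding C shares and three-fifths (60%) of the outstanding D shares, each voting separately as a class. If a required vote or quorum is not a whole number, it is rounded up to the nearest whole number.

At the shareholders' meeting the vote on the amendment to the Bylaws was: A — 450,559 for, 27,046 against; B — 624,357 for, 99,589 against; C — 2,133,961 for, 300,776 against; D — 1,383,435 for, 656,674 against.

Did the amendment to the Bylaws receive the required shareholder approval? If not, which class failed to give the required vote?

Not approved — the C shares did not give the required vote.

A: 3/4 of 600745 = 450558.75, rounded up to 450559; 450,559 required, 450,559 in favor — approved.
B: 2/3 of 936520 = 624346.67, rounded up to 624347; 624,347 required, 624,357 in favor — approved.
C: 3/4 of 2846515 = 2134886.25, rounded up to 2134887; 2,134,887 required, 2,133,961 in favor — not approved.
D: 3/5 of 2305724 = 1383434.40, rounded up to 1383435; 1,383,435 required, 1,383,435 in favor — approved.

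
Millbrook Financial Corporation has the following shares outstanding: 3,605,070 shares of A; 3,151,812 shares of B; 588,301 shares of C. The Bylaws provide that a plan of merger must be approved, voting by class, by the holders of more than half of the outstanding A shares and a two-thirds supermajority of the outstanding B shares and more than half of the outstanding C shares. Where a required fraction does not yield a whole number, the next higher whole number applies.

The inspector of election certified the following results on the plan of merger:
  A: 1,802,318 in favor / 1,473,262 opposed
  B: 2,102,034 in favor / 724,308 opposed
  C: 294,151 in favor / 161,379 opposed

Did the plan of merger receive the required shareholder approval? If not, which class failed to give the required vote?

Not approved — the A shares did not give the required vote.

A: a majority of 3605070 is 1802536; 1,802,536 required, 1,802,318 in favor — not approved.
B: 2/3 of 3151812 = 2101208; 2,101,208 required, 2,102,034 in favor — approved.
C: a majority of 588301 is 294151; 294,151 required, 294,151 in favor — approved.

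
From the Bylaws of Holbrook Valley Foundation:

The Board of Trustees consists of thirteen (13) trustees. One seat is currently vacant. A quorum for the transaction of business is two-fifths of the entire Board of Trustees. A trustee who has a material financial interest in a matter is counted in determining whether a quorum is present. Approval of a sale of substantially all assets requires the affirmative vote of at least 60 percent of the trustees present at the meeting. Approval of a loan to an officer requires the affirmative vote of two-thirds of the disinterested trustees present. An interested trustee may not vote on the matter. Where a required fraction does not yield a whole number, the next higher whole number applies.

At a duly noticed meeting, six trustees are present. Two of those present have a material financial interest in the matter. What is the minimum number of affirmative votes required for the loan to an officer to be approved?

3

The loan to an officer requires two-thirds of the disinterested trustees present (6 − 2 = 4).
2/3 of 4 = 2.67, rounded up to 3.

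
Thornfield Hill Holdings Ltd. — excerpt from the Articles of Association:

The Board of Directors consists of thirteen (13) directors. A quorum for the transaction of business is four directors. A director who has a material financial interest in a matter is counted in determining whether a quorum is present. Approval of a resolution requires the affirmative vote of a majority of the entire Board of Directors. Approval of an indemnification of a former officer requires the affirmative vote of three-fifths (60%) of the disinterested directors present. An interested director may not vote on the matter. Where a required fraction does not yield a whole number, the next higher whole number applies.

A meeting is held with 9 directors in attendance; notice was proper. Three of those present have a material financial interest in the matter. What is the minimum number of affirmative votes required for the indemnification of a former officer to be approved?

4

The indemnification of a former officer requires three-fifths of the disinterested directors present (9 − 3 = 6).
3/5 of 6 = 3.60, rounded up to 4.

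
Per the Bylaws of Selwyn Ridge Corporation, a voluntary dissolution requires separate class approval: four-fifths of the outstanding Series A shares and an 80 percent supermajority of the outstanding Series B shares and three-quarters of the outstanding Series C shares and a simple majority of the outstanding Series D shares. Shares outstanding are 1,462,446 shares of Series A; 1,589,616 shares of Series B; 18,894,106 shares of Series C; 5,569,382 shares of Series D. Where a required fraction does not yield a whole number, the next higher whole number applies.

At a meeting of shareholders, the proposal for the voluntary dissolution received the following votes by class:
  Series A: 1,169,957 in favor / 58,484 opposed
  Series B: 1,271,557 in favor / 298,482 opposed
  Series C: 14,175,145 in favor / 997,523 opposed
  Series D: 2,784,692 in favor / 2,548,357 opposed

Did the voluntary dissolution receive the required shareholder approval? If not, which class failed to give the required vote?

Series A: 4/5 of 1462446 = 1169956.80, rounded up to 1169957; 1,169,957 required, 1,169,957 in favor — approved.
Series B: 4/5 of 1589616 = 1271692.80, rounded up to 1271693; 1,271,693 required, 1,271,557 in favor — not approved.
Series C: 3/4 of 18894106 = 14170579.50, rounded up to 14170580; 14,170,580 required, 14,175,145 in favor — approved.
Series D: a majority of 5569382 is 2784692; 2,784,692 required, 2,784,692 in favor — approved.

Not approved — the Series B shares did not give the required vote.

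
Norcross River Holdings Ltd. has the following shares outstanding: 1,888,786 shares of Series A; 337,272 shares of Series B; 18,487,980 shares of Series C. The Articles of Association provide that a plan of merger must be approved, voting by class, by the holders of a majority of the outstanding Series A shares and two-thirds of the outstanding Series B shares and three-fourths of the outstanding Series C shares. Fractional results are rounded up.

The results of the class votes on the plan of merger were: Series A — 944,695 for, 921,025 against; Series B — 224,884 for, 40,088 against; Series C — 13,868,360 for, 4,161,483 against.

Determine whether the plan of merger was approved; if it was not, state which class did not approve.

Series A: a majority of 1888786 is 944394; 944,394 required, 944,695 in favor — approved.
Series B: 2/3 of 337272 = 224848; 224,848 required, 224,884 in favor — approved.
Series C: 3/4 of 18487980 = 13865985; 13,865,985 required, 13,868,360 in favor — approved.

Approved — every class gave the required vote.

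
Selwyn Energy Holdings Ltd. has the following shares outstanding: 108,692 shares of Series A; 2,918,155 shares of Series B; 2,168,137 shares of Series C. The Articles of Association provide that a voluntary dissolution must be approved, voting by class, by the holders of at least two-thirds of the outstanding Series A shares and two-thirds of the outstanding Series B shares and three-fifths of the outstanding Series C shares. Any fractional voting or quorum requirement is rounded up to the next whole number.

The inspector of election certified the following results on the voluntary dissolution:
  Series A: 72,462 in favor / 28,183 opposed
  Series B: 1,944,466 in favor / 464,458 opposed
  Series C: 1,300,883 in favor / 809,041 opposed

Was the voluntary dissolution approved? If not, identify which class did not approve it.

Not approved — the Series B shares did not give the required vote.

Series A: 2/3 of 108692 = 72461.33, rounded up to 72462; 72,462 required, 72,462 in favor — approved.
Series B: 2/3 of 2918155 = 1945436.67, rounded up to 1945437; 1,945,437 required, 1,944,466 in favor — not approved.
Series C: 3/5 of 2168137 = 1300882.20, rounded up to 1300883; 1,300,883 required, 1,300,883 in favor — approved.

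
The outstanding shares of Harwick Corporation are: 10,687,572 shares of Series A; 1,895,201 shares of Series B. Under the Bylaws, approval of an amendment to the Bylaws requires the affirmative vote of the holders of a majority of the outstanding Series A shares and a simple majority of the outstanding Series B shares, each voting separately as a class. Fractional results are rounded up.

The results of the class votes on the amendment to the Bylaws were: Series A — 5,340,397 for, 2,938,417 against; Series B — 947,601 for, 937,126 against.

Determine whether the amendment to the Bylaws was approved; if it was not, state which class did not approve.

Not approved — the Series A shares did not give the required vote.

Series A: a majority of 10687572 is 5343787; 5,343,787 required, 5,340,397 in favor — not approved.
Series B: a majority of 1895201 is 947601; 947,601 required, 947,601 in favor — approved.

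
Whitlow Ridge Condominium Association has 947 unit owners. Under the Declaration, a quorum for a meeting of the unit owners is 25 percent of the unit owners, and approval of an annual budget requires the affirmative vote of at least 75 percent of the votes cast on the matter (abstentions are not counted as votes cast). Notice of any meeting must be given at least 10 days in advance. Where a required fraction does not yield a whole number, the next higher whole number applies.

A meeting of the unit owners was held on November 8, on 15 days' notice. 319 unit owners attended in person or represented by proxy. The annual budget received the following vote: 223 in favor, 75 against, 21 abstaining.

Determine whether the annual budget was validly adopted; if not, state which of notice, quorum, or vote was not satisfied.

Notice: 15 days given; 10 required. Satisfied.
Quorum: 25% of 947 = 236.75, rounded up to 237; 319 present. Satisfied.
Vote: requires three-fourths of the votes cast (319 − 21 abstaining = 298); 3/4 of 298 = 223.50, rounded up to 224, so 224 needed; 223 in favor. Not satisfied.

Invalid — vote requirement not satisfied.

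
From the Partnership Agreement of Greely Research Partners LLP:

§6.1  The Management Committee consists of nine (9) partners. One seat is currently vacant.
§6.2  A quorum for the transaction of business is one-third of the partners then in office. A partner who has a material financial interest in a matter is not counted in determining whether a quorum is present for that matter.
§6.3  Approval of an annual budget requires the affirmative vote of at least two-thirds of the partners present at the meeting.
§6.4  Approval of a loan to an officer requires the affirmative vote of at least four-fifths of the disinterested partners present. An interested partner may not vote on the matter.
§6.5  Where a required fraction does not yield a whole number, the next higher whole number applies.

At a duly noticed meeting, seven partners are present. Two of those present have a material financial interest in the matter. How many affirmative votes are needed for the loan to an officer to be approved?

The loan to an officer requires four-fifths of the disinterested partners present (7 − 2 = 5).
4/5 of 5 = 4.

4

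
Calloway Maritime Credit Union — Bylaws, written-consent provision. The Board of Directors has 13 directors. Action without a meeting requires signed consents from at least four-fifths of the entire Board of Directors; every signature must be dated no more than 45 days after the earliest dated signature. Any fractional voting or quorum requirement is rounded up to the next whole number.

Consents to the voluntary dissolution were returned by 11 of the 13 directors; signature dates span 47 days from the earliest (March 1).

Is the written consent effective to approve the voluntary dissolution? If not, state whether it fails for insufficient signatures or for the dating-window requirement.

Signatures required: at least four-fifths of 13 — 4/5 of 13 = 10.40, rounded up to 11, so 11 needed; 11 signed. Sufficient.
Dating window: the latest signature is 47 days after the earliest; the limit is 45 days. Outside the window.

Not effective — dating-window requirement not satisfied.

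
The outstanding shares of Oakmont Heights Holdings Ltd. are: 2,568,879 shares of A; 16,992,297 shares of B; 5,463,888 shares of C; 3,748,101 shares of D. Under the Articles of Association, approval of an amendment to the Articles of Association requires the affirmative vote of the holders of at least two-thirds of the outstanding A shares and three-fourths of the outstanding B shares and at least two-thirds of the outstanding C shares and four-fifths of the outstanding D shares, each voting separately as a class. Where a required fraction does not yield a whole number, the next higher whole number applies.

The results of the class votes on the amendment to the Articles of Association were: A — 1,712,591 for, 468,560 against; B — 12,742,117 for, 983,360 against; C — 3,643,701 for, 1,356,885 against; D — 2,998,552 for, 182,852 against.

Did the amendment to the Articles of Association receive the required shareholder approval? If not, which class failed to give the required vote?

Not approved — the B shares did not give the required vote.

A: 2/3 of 2568879 = 1712586; 1,712,586 required, 1,712,591 in favor — approved.
B: 3/4 of 16992297 = 12744222.75, rounded up to 12744223; 12,744,223 required, 12,742,117 in favor — not approved.
C: 2/3 of 5463888 = 3642592; 3,642,592 required, 3,643,701 in favor — approved.
D: 4/5 of 3748101 = 2998480.80, rounded up to 2998481; 2,998,481 required, 2,998,552 in favor — approved.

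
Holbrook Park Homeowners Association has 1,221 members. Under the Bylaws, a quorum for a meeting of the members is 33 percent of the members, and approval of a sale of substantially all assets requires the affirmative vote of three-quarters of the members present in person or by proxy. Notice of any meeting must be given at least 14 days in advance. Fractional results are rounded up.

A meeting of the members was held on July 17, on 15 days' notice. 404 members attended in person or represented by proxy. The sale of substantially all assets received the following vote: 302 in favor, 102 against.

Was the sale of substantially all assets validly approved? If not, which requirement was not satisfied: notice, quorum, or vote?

Invalid — vote requirement not satisfied.

Notice: 15 days given; 14 required. Satisfied.
Quorum: 33% of 1,221 = 402.93, rounded up to 403; 404 present. Satisfied.
Vote: requires three-fourths of those present (404); 3/4 of 404 = 303, so 303 needed; 302 in favor. Not satisfied.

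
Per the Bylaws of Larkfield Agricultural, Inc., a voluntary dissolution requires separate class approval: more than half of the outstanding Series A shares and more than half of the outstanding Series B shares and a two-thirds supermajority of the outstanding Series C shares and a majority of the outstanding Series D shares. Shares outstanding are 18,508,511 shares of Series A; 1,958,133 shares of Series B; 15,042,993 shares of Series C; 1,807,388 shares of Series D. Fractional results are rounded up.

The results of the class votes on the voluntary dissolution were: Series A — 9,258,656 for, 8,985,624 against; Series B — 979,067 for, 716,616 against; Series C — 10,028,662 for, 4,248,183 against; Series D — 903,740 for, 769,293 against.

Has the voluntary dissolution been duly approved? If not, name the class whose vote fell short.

Approved — every class gave the required vote.

Series A: a majority of 18508511 is 9254256; 9,254,256 required, 9,258,656 in favor — approved.
Series B: a majority of 1958133 is 979067; 979,067 required, 979,067 in favor — approved.
Series C: 2/3 of 15042993 = 10028662; 10,028,662 required, 10,028,662 in favor — approved.
Series D: a majority of 1807388 is 903695; 903,695 required, 903,740 in favor — approved.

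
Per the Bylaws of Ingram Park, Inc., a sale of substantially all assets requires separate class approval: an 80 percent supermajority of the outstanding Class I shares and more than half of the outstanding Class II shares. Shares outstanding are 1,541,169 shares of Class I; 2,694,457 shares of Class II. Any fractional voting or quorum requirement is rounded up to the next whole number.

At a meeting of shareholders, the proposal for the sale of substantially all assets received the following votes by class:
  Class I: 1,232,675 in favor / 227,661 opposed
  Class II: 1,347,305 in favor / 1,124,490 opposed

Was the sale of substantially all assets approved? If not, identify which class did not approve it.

Not approved — the Class I shares did not give the required vote.

Class I: 4/5 of 1541169 = 1232935.20, rounded up to 1232936; 1,232,936 required, 1,232,675 in favor — not approved.
Class II: a majority of 2694457 is 1347229; 1,347,229 required, 1,347,305 in favor — approved.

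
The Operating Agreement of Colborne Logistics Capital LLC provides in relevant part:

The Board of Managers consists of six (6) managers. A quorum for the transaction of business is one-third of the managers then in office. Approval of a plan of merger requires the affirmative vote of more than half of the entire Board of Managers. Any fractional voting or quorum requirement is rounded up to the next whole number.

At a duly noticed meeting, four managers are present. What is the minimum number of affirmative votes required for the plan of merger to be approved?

The plan of merger requires a majority of the entire Board of Managers (6).
A majority of 6 is 4.

4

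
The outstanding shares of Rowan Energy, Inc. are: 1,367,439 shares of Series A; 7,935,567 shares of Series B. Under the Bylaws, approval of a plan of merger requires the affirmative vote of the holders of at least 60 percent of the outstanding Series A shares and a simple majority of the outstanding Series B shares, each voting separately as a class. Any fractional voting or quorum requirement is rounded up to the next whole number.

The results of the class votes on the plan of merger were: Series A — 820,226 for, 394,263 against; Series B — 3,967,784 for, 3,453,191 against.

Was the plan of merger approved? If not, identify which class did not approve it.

Series A: 3/5 of 1367439 = 820463.40, rounded up to 820464; 820,464 required, 820,226 in favor — not approved.
Series B: a majority of 7935567 is 3967784; 3,967,784 required, 3,967,784 in favor — approved.

Not approved — the Series A shares did not give the required vote.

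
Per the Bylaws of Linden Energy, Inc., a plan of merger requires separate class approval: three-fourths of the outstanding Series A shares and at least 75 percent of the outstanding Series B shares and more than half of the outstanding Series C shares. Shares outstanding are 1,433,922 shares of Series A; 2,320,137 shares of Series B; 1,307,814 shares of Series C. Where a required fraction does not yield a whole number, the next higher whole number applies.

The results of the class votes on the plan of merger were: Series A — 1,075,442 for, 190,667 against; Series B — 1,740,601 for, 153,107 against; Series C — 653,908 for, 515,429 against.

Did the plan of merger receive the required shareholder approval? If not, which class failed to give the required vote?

Approved — every class gave the required vote.

Series A: 3/4 of 1433922 = 1075441.50, rounded up to 1075442; 1,075,442 required, 1,075,442 in favor — approved.
Series B: 3/4 of 2320137 = 1740102.75, rounded up to 1740103; 1,740,103 required, 1,740,601 in favor — approved.
Series C: a majority of 1307814 is 653908; 653,908 required, 653,908 in favor — approved.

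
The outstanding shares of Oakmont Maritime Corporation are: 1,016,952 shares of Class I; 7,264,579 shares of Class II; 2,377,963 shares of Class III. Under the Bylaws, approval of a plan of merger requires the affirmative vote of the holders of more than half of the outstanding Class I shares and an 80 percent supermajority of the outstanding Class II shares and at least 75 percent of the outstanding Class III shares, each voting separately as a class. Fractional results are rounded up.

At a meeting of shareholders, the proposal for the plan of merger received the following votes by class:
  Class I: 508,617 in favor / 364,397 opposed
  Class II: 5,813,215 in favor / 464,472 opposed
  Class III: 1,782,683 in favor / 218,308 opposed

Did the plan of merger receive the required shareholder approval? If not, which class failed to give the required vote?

Class I: a majority of 1016952 is 508477; 508,477 required, 508,617 in favor — approved.
Class II: 4/5 of 7264579 = 5811663.20, rounded up to 5811664; 5,811,664 required, 5,813,215 in favor — approved.
Class III: 3/4 of 2377963 = 1783472.25, rounded up to 1783473; 1,783,473 required, 1,782,683 in favor — not approved.

Not approved — the Class III shares did not give the required vote.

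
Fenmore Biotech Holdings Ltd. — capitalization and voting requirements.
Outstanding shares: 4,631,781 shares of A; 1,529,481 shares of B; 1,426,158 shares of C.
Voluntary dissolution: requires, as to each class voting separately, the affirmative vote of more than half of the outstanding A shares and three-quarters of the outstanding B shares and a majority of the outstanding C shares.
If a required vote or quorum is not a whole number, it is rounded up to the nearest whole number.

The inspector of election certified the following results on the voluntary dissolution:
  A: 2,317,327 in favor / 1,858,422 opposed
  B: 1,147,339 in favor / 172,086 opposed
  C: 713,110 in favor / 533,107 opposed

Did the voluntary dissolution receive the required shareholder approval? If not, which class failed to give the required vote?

Approved — every class gave the required vote.

A: a majority of 4631781 is 2315891; 2,315,891 required, 2,317,327 in favor — approved.
B: 3/4 of 1529481 = 1147110.75, rounded up to 1147111; 1,147,111 required, 1,147,339 in favor — approved.
C: a majority of 1426158 is 713080; 713,080 required, 713,110 in favor — approved.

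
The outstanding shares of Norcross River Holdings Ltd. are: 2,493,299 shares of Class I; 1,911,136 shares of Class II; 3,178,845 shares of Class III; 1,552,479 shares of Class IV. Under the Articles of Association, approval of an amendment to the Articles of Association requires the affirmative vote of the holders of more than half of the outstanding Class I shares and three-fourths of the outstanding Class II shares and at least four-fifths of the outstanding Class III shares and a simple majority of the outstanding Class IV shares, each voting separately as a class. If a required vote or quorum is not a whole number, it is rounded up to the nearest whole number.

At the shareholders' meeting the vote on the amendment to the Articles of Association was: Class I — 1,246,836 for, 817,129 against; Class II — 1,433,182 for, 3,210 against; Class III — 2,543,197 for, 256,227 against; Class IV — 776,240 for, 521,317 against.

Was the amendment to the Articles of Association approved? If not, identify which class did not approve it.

Not approved — the Class II shares did not give the required vote.

Class I: a majority of 2493299 is 1246650; 1,246,650 required, 1,246,836 in favor — approved.
Class II: 3/4 of 1911136 = 1433352; 1,433,352 required, 1,433,182 in favor — not approved.
Class III: 4/5 of 3178845 = 2543076; 2,543,076 required, 2,543,197 in favor — approved.
Class IV: a majority of 1552479 is 776240; 776,240 required, 776,240 in favor — approved.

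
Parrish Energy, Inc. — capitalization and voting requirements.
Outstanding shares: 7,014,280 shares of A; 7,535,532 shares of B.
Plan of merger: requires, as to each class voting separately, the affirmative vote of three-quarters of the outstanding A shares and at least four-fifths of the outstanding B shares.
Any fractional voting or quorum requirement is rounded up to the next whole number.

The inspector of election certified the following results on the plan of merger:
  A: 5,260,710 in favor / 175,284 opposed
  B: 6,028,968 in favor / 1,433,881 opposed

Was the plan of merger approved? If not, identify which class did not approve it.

A: 3/4 of 7014280 = 5260710; 5,260,710 required, 5,260,710 in favor — approved.
B: 4/5 of 7535532 = 6028425.60, rounded up to 6028426; 6,028,426 required, 6,028,968 in favor — approved.

Approved — every class gave the required vote.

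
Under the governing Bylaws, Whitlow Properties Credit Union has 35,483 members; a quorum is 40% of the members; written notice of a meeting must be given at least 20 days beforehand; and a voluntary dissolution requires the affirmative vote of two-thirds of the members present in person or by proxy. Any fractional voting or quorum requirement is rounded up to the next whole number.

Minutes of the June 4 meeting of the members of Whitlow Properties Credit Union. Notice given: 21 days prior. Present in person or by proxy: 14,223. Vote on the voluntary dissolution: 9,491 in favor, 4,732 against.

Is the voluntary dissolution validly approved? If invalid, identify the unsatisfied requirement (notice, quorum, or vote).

Valid — all requirements satisfied.

Notice: 21 days given; 20 required. Satisfied.
Quorum: 40% of 35,483 = 14,193.20, rounded up to 14,194; 14,223 present. Satisfied.
Vote: requires two-thirds of those present (14,223); 2/3 of 14223 = 9482, so 9,482 needed; 9,491 in favor. Satisfied.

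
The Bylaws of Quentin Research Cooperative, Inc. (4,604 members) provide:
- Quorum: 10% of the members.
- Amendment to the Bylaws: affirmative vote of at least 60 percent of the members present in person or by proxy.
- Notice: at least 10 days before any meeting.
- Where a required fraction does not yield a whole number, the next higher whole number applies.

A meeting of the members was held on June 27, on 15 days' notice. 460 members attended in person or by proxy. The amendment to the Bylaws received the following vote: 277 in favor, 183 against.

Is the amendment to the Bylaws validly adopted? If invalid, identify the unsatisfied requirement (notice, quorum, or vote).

Invalid — quorum requirement not satisfied.

Notice: 15 days given; 10 required. Satisfied.
Quorum: 10% of 4,604 = 460.40, rounded up to 461; 460 present. Not satisfied.
Vote: requires three-fifths of those present (460); 3/5 of 460 = 276, so 276 needed; 277 in favor. Satisfied.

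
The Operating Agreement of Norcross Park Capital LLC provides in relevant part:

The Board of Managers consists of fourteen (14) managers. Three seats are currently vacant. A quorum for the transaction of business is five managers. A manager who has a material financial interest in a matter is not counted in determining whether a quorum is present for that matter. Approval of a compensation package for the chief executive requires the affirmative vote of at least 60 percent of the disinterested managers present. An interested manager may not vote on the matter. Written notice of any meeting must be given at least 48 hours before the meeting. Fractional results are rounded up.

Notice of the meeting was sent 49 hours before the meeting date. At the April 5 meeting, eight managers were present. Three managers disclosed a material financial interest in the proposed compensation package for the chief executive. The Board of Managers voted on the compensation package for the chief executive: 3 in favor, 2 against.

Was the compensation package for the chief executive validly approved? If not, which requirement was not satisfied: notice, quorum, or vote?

Valid — all requirements satisfied.

Notice: 49 hours given; 48 required (49 ≥ 48). Satisfied.
Quorum: 8 present, but the 3 interested managers do not count, leaving 5. Quorum is 5. Satisfied.
Vote: the compensation package for the chief executive requires three-fifths of the disinterested managers present (8 − 3 = 5). 3/5 of 5 = 3, so 3 affirmative votes are needed; 3 voted in favor. Satisfied.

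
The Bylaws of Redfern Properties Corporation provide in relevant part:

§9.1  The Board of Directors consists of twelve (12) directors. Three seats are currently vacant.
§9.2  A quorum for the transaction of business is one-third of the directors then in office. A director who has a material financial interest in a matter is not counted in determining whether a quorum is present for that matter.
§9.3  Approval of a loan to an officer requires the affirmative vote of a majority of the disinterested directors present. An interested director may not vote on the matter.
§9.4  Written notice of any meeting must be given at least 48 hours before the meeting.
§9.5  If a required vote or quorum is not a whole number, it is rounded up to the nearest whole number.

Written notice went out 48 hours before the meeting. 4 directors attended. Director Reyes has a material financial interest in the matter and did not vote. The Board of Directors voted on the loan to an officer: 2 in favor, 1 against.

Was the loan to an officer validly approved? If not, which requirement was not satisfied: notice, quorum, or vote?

Valid — all requirements satisfied.

Notice: 48 hours given; 48 required (48 ≥ 48). Satisfied.
Quorum: 4 present, but the 1 interested director does not count, leaving 3. Quorum is 3. Satisfied.
Vote: the loan to an officer requires a majority of the disinterested directors present (4 − 1 = 3). A majority of 3 is 2, so 2 affirmative votes are needed; 2 voted in favor. Satisfied.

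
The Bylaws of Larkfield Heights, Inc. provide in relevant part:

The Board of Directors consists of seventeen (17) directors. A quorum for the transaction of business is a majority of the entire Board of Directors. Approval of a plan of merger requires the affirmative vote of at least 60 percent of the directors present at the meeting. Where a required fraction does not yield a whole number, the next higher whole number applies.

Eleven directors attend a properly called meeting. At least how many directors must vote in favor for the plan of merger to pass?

The plan of merger requires three-fifths of the directors present (11).
3/5 of 11 = 6.60, rounded up to 7.

7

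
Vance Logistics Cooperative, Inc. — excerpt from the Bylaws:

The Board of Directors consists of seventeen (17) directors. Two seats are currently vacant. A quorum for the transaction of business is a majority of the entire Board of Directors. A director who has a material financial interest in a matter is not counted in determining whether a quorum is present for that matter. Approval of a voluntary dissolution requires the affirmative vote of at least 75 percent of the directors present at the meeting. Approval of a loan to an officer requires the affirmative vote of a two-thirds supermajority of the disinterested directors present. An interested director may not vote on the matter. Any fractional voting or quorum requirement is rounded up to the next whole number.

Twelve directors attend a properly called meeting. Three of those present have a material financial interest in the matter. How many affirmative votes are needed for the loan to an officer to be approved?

The loan to an officer requires two-thirds of the disinterested directors present (12 − 3 = 9).
2/3 of 9 = 6.

6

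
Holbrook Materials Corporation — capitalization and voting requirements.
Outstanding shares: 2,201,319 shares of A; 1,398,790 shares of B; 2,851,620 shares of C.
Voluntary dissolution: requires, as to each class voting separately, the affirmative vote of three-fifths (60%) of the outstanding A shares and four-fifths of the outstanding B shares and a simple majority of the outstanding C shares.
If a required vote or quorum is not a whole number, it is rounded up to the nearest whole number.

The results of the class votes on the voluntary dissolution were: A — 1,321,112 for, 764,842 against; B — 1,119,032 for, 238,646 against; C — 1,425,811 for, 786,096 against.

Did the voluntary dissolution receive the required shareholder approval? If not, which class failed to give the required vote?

Approved — every class gave the required vote.

A: 3/5 of 2201319 = 1320791.40, rounded up to 1320792; 1,320,792 required, 1,321,112 in favor — approved.
B: 4/5 of 1398790 = 1119032; 1,119,032 required, 1,119,032 in favor — approved.
C: a majority of 2851620 is 1425811; 1,425,811 required, 1,425,811 in favor — approved.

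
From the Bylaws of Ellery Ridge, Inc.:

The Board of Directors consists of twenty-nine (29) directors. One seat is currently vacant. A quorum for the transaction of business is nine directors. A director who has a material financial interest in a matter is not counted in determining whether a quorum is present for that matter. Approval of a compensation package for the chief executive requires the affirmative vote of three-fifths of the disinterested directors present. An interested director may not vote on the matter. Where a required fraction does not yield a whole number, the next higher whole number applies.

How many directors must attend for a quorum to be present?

The quorum is fixed at 9.

9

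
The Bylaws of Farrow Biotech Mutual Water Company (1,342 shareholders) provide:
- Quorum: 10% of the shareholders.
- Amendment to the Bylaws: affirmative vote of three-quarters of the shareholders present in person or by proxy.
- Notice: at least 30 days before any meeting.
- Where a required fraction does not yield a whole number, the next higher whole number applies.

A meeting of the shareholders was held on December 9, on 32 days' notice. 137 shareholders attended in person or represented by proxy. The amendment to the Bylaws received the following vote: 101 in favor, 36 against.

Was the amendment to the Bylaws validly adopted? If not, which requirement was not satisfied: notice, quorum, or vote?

Notice: 32 days given; 30 required. Satisfied.
Quorum: 10% of 1,342 = 134.20, rounded up to 135; 137 present. Satisfied.
Vote: requires three-fourths of those present (137); 3/4 of 137 = 102.75, rounded up to 103, so 103 needed; 101 in favor. Not satisfied.

Invalid — vote requirement not satisfied.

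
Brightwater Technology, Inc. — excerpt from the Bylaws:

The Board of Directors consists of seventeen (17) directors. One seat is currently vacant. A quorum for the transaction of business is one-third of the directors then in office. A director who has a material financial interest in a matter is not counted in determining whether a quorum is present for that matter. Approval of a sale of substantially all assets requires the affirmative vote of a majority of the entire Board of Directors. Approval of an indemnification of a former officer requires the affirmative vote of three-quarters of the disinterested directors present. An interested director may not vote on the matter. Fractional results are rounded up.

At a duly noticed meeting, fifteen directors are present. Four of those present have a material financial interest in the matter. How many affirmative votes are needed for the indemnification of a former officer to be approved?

The indemnification of a former officer requires three-fourths of the disinterested directors present (15 − 4 = 11).
3/4 of 11 = 8.25, rounded up to 9.

9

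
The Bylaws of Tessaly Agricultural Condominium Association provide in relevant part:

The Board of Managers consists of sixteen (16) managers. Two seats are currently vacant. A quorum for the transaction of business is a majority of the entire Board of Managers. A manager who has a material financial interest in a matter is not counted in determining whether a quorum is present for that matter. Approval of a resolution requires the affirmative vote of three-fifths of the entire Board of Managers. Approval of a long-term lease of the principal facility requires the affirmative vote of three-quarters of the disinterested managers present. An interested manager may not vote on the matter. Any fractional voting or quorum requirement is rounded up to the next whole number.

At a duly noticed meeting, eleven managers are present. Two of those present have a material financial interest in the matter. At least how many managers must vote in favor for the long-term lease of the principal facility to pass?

7

The long-term lease of the principal facility requires three-fourths of the disinterested managers present (11 − 2 = 9).
3/4 of 9 = 6.75, rounded up to 7.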